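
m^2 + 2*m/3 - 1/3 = (m - 1/3)*(m + 1)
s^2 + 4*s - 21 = (s - 3)*(s + 7)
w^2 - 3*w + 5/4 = (w - 5/2)*(w - 1/2)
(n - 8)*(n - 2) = n^2 - 10*n + 16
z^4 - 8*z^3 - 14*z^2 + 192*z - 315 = (z - 7)*(z - 3)^2*(z + 5)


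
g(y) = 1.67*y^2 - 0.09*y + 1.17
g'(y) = 3.34*y - 0.09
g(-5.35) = 49.45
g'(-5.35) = -17.96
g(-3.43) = 21.13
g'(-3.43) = -11.55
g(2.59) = 12.14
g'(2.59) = 8.56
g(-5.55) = 53.11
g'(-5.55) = -18.63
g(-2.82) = 14.70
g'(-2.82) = -9.51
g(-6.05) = 62.84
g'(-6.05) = -20.30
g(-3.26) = 19.21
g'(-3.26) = -10.98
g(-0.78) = 2.26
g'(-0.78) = -2.70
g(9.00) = 135.63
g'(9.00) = 29.97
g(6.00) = 60.75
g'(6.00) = 19.95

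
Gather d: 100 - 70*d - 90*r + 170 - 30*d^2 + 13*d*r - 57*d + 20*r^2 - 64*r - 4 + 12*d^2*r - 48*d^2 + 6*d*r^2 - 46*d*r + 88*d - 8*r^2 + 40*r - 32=d^2*(12*r - 78) + d*(6*r^2 - 33*r - 39) + 12*r^2 - 114*r + 234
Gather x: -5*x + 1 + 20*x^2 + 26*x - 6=20*x^2 + 21*x - 5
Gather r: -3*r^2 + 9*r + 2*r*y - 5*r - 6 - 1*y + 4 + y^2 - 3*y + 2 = -3*r^2 + r*(2*y + 4) + y^2 - 4*y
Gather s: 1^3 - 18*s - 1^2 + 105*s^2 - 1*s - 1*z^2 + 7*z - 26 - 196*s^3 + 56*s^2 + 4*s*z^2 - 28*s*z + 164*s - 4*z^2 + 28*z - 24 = -196*s^3 + 161*s^2 + s*(4*z^2 - 28*z + 145) - 5*z^2 + 35*z - 50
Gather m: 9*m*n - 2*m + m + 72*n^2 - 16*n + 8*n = m*(9*n - 1) + 72*n^2 - 8*n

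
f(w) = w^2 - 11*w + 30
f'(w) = 2*w - 11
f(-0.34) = 33.86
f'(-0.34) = -11.68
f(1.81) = 13.37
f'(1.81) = -7.38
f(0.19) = 27.95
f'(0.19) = -10.62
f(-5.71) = 125.41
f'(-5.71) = -22.42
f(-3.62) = 82.92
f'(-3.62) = -18.24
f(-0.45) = 35.15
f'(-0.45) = -11.90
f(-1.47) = 48.33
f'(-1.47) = -13.94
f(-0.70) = 38.19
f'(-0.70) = -12.40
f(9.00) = 12.00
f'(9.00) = 7.00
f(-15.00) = 420.00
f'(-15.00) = -41.00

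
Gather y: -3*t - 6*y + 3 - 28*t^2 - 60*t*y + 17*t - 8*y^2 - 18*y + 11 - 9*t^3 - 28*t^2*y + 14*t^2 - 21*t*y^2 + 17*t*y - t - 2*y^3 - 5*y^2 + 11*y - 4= -9*t^3 - 14*t^2 + 13*t - 2*y^3 + y^2*(-21*t - 13) + y*(-28*t^2 - 43*t - 13) + 10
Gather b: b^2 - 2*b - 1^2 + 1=b^2 - 2*b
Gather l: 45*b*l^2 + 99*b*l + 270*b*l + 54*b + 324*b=45*b*l^2 + 369*b*l + 378*b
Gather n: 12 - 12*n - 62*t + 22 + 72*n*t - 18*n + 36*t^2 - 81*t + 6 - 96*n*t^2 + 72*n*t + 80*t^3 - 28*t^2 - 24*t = n*(-96*t^2 + 144*t - 30) + 80*t^3 + 8*t^2 - 167*t + 40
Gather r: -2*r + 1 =1 - 2*r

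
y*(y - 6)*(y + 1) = y^3 - 5*y^2 - 6*y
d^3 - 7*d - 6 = (d - 3)*(d + 1)*(d + 2)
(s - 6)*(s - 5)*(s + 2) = s^3 - 9*s^2 + 8*s + 60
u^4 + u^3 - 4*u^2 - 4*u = u*(u - 2)*(u + 1)*(u + 2)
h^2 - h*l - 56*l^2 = (h - 8*l)*(h + 7*l)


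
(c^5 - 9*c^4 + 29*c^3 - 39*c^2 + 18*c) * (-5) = -5*c^5 + 45*c^4 - 145*c^3 + 195*c^2 - 90*c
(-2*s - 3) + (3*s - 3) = s - 6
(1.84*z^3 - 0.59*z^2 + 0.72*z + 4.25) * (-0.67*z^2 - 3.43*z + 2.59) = -1.2328*z^5 - 5.9159*z^4 + 6.3069*z^3 - 6.8452*z^2 - 12.7127*z + 11.0075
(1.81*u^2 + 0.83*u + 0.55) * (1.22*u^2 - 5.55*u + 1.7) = 2.2082*u^4 - 9.0329*u^3 - 0.858499999999999*u^2 - 1.6415*u + 0.935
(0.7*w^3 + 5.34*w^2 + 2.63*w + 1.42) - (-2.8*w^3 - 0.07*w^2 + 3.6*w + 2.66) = 3.5*w^3 + 5.41*w^2 - 0.97*w - 1.24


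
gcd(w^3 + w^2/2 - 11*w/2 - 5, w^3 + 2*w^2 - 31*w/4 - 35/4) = w^2 - 3*w/2 - 5/2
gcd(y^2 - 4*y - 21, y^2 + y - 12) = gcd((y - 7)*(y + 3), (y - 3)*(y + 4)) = 1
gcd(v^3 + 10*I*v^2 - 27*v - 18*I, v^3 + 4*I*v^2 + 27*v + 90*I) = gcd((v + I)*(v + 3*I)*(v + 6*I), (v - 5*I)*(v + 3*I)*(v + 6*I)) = v^2 + 9*I*v - 18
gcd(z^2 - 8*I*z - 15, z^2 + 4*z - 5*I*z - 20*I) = z - 5*I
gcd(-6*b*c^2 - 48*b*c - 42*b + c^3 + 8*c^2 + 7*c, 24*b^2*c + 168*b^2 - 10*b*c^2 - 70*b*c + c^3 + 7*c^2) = 6*b*c + 42*b - c^2 - 7*c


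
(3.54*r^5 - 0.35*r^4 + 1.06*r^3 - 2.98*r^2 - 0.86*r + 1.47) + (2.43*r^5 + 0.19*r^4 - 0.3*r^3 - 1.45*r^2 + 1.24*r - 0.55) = 5.97*r^5 - 0.16*r^4 + 0.76*r^3 - 4.43*r^2 + 0.38*r + 0.92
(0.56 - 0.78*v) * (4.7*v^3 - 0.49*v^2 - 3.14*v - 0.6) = -3.666*v^4 + 3.0142*v^3 + 2.1748*v^2 - 1.2904*v - 0.336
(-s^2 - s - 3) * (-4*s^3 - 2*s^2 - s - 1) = 4*s^5 + 6*s^4 + 15*s^3 + 8*s^2 + 4*s + 3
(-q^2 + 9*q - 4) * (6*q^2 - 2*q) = -6*q^4 + 56*q^3 - 42*q^2 + 8*q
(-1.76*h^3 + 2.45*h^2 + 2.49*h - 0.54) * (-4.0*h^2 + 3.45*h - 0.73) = 7.04*h^5 - 15.872*h^4 - 0.2227*h^3 + 8.962*h^2 - 3.6807*h + 0.3942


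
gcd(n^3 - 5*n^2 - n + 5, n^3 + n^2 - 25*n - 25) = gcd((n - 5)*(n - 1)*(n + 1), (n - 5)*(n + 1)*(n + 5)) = n^2 - 4*n - 5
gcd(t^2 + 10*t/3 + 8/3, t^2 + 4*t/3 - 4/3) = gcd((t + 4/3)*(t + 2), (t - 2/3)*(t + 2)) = t + 2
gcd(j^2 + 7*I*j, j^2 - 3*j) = j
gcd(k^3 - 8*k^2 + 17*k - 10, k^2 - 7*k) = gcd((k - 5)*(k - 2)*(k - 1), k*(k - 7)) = 1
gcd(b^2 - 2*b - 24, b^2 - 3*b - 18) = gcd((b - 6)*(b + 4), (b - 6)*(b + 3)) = b - 6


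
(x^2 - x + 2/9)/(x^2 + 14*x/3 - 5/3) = (x - 2/3)/(x + 5)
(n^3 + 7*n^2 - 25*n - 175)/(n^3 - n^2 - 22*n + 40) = (n^2 + 2*n - 35)/(n^2 - 6*n + 8)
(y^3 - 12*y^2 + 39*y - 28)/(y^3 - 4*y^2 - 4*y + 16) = (y^2 - 8*y + 7)/(y^2 - 4)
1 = 1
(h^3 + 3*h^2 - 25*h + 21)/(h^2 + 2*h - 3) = (h^2 + 4*h - 21)/(h + 3)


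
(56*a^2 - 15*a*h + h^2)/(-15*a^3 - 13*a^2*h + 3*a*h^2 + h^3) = (-56*a^2 + 15*a*h - h^2)/(15*a^3 + 13*a^2*h - 3*a*h^2 - h^3)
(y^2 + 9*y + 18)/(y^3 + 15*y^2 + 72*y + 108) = 1/(y + 6)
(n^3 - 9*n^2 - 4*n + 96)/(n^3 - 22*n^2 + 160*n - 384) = (n^2 - n - 12)/(n^2 - 14*n + 48)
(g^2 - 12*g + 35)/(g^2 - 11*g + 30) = (g - 7)/(g - 6)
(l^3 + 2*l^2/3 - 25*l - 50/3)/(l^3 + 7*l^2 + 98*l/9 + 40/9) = 3*(l - 5)/(3*l + 4)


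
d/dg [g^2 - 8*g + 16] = 2*g - 8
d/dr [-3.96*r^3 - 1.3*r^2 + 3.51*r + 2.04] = -11.88*r^2 - 2.6*r + 3.51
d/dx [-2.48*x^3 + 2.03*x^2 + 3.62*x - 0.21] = -7.44*x^2 + 4.06*x + 3.62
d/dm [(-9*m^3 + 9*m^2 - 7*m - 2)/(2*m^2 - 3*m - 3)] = (-18*m^4 + 54*m^3 + 68*m^2 - 46*m + 15)/(4*m^4 - 12*m^3 - 3*m^2 + 18*m + 9)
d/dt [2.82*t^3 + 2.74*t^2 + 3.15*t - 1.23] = 8.46*t^2 + 5.48*t + 3.15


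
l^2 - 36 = (l - 6)*(l + 6)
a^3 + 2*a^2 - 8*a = a*(a - 2)*(a + 4)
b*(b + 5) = b^2 + 5*b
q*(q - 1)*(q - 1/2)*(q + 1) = q^4 - q^3/2 - q^2 + q/2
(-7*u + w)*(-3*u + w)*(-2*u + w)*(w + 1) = -42*u^3*w - 42*u^3 + 41*u^2*w^2 + 41*u^2*w - 12*u*w^3 - 12*u*w^2 + w^4 + w^3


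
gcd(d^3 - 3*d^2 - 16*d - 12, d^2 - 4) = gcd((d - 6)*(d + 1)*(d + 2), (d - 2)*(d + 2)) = d + 2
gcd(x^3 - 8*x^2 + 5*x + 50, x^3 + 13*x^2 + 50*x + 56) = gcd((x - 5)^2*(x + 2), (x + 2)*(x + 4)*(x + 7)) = x + 2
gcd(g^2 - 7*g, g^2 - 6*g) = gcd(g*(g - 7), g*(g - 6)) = g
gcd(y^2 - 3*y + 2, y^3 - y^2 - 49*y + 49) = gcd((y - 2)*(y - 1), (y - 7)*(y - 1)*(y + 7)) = y - 1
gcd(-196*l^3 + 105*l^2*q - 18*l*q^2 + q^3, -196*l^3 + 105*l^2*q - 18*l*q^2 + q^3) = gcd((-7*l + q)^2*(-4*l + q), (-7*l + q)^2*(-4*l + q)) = -196*l^3 + 105*l^2*q - 18*l*q^2 + q^3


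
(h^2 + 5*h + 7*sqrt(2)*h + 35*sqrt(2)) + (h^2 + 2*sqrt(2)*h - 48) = 2*h^2 + 5*h + 9*sqrt(2)*h - 48 + 35*sqrt(2)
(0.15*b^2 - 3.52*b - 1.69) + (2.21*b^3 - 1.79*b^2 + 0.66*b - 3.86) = 2.21*b^3 - 1.64*b^2 - 2.86*b - 5.55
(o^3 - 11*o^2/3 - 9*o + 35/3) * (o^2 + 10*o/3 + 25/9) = o^5 - o^4/3 - 166*o^3/9 - 770*o^2/27 + 125*o/9 + 875/27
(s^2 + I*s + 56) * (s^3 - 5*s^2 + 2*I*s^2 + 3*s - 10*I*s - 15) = s^5 - 5*s^4 + 3*I*s^4 + 57*s^3 - 15*I*s^3 - 285*s^2 + 115*I*s^2 + 168*s - 575*I*s - 840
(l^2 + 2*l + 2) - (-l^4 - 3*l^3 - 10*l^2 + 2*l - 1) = l^4 + 3*l^3 + 11*l^2 + 3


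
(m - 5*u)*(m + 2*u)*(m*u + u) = m^3*u - 3*m^2*u^2 + m^2*u - 10*m*u^3 - 3*m*u^2 - 10*u^3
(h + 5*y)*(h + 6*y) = h^2 + 11*h*y + 30*y^2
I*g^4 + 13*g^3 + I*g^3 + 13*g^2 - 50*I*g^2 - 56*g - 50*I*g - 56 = (g - 7*I)*(g - 4*I)*(g - 2*I)*(I*g + I)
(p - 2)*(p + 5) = p^2 + 3*p - 10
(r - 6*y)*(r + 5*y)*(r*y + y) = r^3*y - r^2*y^2 + r^2*y - 30*r*y^3 - r*y^2 - 30*y^3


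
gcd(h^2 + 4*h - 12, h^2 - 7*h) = 1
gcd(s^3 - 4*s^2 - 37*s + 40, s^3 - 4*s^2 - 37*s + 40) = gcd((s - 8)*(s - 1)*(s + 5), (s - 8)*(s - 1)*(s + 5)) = s^3 - 4*s^2 - 37*s + 40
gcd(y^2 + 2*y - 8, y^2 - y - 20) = y + 4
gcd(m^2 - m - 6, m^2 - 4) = m + 2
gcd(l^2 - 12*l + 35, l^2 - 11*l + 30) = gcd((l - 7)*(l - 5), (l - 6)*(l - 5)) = l - 5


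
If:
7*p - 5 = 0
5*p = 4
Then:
No Solution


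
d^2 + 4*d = d*(d + 4)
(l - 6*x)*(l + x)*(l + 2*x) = l^3 - 3*l^2*x - 16*l*x^2 - 12*x^3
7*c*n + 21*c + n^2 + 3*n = (7*c + n)*(n + 3)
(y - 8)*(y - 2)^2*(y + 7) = y^4 - 5*y^3 - 48*y^2 + 220*y - 224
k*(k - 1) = k^2 - k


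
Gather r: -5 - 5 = -10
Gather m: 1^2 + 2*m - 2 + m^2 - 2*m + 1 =m^2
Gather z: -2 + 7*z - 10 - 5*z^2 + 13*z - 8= -5*z^2 + 20*z - 20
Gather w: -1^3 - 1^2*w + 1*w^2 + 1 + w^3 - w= w^3 + w^2 - 2*w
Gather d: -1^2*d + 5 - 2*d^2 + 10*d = -2*d^2 + 9*d + 5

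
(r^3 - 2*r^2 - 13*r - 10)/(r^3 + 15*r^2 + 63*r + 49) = (r^2 - 3*r - 10)/(r^2 + 14*r + 49)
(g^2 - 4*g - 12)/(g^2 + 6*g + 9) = (g^2 - 4*g - 12)/(g^2 + 6*g + 9)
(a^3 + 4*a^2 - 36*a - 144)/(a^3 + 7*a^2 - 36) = (a^2 - 2*a - 24)/(a^2 + a - 6)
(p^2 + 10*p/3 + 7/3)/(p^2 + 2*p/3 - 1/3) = (3*p + 7)/(3*p - 1)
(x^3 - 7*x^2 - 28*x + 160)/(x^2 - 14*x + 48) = (x^2 + x - 20)/(x - 6)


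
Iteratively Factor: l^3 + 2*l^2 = (l)*(l^2 + 2*l) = l^2*(l + 2)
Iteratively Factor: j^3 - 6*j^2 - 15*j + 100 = (j - 5)*(j^2 - j - 20) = (j - 5)*(j + 4)*(j - 5)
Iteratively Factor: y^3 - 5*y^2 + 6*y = (y - 2)*(y^2 - 3*y) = y*(y - 2)*(y - 3)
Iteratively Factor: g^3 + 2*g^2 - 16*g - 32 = (g + 4)*(g^2 - 2*g - 8) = (g + 2)*(g + 4)*(g - 4)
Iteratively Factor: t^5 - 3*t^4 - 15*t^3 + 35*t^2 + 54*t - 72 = (t + 3)*(t^4 - 6*t^3 + 3*t^2 + 26*t - 24) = (t - 1)*(t + 3)*(t^3 - 5*t^2 - 2*t + 24) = (t - 4)*(t - 1)*(t + 3)*(t^2 - t - 6) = (t - 4)*(t - 3)*(t - 1)*(t + 3)*(t + 2)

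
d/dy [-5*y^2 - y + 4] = -10*y - 1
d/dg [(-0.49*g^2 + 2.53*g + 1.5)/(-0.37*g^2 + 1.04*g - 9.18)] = (0.4265*g^2 + 10.1064*g - 24.7854)/(0.1369*g^4 - 0.7696*g^3 + 7.8748*g^2 - 19.0944*g + 84.2724)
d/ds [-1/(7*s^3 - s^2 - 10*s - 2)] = (21*s^2 - 2*s - 10)/(-7*s^3 + s^2 + 10*s + 2)^2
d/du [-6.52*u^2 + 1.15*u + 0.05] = 1.15 - 13.04*u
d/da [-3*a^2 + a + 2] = 1 - 6*a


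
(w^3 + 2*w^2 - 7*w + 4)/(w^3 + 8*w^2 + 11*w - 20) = (w - 1)/(w + 5)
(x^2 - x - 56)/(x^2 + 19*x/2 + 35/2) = 2*(x - 8)/(2*x + 5)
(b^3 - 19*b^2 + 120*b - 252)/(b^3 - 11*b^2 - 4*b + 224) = (b^2 - 12*b + 36)/(b^2 - 4*b - 32)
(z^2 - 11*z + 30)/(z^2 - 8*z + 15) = (z - 6)/(z - 3)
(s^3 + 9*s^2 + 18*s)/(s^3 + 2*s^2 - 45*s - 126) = s/(s - 7)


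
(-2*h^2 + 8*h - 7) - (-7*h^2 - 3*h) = 5*h^2 + 11*h - 7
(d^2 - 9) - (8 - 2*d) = d^2 + 2*d - 17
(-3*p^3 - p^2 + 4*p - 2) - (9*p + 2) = -3*p^3 - p^2 - 5*p - 4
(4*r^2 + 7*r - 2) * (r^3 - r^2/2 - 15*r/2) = 4*r^5 + 5*r^4 - 71*r^3/2 - 103*r^2/2 + 15*r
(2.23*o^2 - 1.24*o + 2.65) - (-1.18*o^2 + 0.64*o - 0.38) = 3.41*o^2 - 1.88*o + 3.03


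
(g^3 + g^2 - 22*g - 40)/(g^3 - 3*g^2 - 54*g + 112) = (g^3 + g^2 - 22*g - 40)/(g^3 - 3*g^2 - 54*g + 112)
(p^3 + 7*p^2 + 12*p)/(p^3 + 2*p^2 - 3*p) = (p + 4)/(p - 1)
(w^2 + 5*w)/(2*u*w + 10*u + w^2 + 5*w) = w/(2*u + w)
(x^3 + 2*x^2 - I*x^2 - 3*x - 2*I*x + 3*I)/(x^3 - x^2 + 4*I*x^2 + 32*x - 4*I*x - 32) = (x^2 + x*(3 - I) - 3*I)/(x^2 + 4*I*x + 32)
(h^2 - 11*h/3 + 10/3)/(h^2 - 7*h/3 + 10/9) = 3*(h - 2)/(3*h - 2)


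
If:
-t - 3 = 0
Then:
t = -3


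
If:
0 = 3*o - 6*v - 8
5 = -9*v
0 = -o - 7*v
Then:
No Solution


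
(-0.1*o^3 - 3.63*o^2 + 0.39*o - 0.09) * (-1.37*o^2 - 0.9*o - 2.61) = 0.137*o^5 + 5.0631*o^4 + 2.9937*o^3 + 9.2466*o^2 - 0.9369*o + 0.2349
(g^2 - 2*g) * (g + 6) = g^3 + 4*g^2 - 12*g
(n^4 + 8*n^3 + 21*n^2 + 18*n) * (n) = n^5 + 8*n^4 + 21*n^3 + 18*n^2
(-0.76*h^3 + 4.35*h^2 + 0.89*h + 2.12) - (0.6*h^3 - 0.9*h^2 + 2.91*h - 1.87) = -1.36*h^3 + 5.25*h^2 - 2.02*h + 3.99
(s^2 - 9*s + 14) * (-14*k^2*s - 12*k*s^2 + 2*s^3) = -14*k^2*s^3 + 126*k^2*s^2 - 196*k^2*s - 12*k*s^4 + 108*k*s^3 - 168*k*s^2 + 2*s^5 - 18*s^4 + 28*s^3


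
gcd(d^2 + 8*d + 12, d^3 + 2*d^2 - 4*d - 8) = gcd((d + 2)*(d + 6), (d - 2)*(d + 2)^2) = d + 2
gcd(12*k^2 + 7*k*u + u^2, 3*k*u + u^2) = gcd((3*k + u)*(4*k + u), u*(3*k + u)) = 3*k + u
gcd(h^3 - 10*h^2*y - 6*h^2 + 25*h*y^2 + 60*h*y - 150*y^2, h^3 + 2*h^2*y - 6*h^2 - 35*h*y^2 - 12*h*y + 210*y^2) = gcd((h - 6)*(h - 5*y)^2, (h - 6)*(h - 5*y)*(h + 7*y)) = -h^2 + 5*h*y + 6*h - 30*y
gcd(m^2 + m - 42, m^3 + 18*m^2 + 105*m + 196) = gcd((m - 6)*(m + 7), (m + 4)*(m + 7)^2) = m + 7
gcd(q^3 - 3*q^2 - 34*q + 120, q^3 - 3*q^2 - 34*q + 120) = q^3 - 3*q^2 - 34*q + 120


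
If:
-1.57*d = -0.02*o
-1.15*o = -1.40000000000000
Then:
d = 0.02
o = 1.22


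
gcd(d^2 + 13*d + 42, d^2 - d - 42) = d + 6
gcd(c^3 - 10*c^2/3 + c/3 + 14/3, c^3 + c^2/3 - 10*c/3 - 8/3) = c^2 - c - 2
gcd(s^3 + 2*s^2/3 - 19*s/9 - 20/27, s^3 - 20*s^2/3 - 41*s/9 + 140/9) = s^2 + s/3 - 20/9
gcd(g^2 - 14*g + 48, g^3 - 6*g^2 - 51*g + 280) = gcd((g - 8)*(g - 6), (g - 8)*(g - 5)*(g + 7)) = g - 8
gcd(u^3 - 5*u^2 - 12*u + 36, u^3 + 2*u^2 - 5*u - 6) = u^2 + u - 6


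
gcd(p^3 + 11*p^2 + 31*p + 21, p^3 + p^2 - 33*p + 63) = p + 7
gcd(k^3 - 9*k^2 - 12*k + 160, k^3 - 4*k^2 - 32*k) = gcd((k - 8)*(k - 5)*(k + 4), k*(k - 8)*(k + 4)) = k^2 - 4*k - 32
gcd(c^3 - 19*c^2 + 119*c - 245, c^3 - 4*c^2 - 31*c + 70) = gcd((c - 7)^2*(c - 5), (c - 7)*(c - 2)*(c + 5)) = c - 7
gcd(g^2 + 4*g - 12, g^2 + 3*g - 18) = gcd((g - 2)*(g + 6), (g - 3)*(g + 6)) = g + 6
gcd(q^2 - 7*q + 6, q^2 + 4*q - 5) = q - 1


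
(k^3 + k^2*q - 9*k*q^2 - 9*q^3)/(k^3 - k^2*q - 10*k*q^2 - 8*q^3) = (-k^2 + 9*q^2)/(-k^2 + 2*k*q + 8*q^2)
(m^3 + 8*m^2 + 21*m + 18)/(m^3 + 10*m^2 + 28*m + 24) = (m^2 + 6*m + 9)/(m^2 + 8*m + 12)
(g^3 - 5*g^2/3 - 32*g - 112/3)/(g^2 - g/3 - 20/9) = 3*(g^2 - 3*g - 28)/(3*g - 5)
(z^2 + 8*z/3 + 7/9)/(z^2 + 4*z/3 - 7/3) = (z + 1/3)/(z - 1)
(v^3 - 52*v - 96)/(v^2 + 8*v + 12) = v - 8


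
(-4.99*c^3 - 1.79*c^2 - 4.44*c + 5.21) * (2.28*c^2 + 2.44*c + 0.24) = -11.3772*c^5 - 16.2568*c^4 - 15.6884*c^3 + 0.615599999999997*c^2 + 11.6468*c + 1.2504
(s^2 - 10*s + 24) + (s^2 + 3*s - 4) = 2*s^2 - 7*s + 20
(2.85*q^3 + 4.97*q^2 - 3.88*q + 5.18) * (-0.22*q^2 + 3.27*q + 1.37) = -0.627*q^5 + 8.2261*q^4 + 21.01*q^3 - 7.0183*q^2 + 11.623*q + 7.0966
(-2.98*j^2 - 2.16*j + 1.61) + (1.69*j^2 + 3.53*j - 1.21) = -1.29*j^2 + 1.37*j + 0.4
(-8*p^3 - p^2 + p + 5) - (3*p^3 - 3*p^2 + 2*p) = -11*p^3 + 2*p^2 - p + 5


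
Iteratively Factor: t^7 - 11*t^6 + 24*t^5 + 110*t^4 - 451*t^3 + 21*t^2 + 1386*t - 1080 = (t - 4)*(t^6 - 7*t^5 - 4*t^4 + 94*t^3 - 75*t^2 - 279*t + 270) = (t - 5)*(t - 4)*(t^5 - 2*t^4 - 14*t^3 + 24*t^2 + 45*t - 54) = (t - 5)*(t - 4)*(t - 3)*(t^4 + t^3 - 11*t^2 - 9*t + 18) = (t - 5)*(t - 4)*(t - 3)^2*(t^3 + 4*t^2 + t - 6) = (t - 5)*(t - 4)*(t - 3)^2*(t - 1)*(t^2 + 5*t + 6) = (t - 5)*(t - 4)*(t - 3)^2*(t - 1)*(t + 2)*(t + 3)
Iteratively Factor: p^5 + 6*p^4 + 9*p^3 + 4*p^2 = (p + 1)*(p^4 + 5*p^3 + 4*p^2) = p*(p + 1)*(p^3 + 5*p^2 + 4*p) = p*(p + 1)*(p + 4)*(p^2 + p) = p^2*(p + 1)*(p + 4)*(p + 1)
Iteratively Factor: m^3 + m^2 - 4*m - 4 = (m - 2)*(m^2 + 3*m + 2) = (m - 2)*(m + 2)*(m + 1)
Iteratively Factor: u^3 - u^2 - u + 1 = (u + 1)*(u^2 - 2*u + 1) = (u - 1)*(u + 1)*(u - 1)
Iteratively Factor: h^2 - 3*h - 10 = (h + 2)*(h - 5)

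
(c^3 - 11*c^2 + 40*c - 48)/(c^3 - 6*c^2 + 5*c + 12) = (c - 4)/(c + 1)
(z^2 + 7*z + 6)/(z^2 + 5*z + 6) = (z^2 + 7*z + 6)/(z^2 + 5*z + 6)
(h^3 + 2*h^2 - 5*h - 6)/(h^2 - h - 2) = h + 3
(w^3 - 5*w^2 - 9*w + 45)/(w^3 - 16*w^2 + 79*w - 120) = (w + 3)/(w - 8)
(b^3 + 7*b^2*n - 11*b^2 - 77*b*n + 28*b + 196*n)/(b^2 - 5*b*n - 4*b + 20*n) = (b^2 + 7*b*n - 7*b - 49*n)/(b - 5*n)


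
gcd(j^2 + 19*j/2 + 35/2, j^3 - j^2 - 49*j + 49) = j + 7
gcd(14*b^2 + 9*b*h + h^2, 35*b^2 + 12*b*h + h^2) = 7*b + h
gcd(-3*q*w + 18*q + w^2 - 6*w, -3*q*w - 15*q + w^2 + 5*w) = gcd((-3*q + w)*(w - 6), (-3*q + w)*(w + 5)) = 3*q - w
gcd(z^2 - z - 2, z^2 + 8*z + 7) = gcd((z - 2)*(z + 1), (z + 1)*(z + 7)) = z + 1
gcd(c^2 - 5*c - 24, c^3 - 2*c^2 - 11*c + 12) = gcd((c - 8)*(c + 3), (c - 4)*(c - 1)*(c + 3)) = c + 3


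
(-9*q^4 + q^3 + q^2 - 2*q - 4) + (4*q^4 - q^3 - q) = -5*q^4 + q^2 - 3*q - 4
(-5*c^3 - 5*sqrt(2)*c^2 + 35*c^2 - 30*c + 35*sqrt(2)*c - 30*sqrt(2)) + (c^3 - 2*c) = -4*c^3 - 5*sqrt(2)*c^2 + 35*c^2 - 32*c + 35*sqrt(2)*c - 30*sqrt(2)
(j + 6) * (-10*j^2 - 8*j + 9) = -10*j^3 - 68*j^2 - 39*j + 54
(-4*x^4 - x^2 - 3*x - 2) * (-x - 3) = 4*x^5 + 12*x^4 + x^3 + 6*x^2 + 11*x + 6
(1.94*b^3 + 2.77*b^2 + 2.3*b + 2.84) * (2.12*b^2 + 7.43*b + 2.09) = 4.1128*b^5 + 20.2866*b^4 + 29.5117*b^3 + 28.8991*b^2 + 25.9082*b + 5.9356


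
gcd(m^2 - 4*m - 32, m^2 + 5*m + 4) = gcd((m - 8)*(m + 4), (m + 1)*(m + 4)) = m + 4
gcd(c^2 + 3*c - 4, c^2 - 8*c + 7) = c - 1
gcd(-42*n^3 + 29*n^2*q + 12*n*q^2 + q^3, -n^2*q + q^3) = -n + q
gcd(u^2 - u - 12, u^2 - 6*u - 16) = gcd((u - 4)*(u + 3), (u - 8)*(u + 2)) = 1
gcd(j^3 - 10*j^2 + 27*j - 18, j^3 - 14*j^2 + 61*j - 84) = j - 3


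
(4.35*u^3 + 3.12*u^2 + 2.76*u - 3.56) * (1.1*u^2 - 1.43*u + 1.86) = 4.785*u^5 - 2.7885*u^4 + 6.6654*u^3 - 2.0596*u^2 + 10.2244*u - 6.6216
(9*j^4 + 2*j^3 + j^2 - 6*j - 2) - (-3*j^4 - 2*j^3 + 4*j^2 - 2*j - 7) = 12*j^4 + 4*j^3 - 3*j^2 - 4*j + 5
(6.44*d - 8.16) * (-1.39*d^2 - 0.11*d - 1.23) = -8.9516*d^3 + 10.634*d^2 - 7.0236*d + 10.0368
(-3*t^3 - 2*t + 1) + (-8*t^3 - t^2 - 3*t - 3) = -11*t^3 - t^2 - 5*t - 2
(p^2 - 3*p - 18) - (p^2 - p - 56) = 38 - 2*p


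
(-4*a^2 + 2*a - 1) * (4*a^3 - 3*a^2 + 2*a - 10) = -16*a^5 + 20*a^4 - 18*a^3 + 47*a^2 - 22*a + 10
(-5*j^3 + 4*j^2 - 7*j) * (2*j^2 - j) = -10*j^5 + 13*j^4 - 18*j^3 + 7*j^2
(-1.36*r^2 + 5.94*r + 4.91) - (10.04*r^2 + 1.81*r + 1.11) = -11.4*r^2 + 4.13*r + 3.8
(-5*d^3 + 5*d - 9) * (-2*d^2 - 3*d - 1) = 10*d^5 + 15*d^4 - 5*d^3 + 3*d^2 + 22*d + 9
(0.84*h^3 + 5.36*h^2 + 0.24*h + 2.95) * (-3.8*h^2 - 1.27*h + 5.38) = -3.192*h^5 - 21.4348*h^4 - 3.2*h^3 + 17.322*h^2 - 2.4553*h + 15.871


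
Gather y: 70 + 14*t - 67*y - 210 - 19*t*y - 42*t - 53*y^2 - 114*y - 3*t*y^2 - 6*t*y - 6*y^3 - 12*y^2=-28*t - 6*y^3 + y^2*(-3*t - 65) + y*(-25*t - 181) - 140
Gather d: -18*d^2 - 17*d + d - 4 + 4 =-18*d^2 - 16*d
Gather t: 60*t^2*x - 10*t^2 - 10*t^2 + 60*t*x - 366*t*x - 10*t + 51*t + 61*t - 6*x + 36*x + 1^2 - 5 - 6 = t^2*(60*x - 20) + t*(102 - 306*x) + 30*x - 10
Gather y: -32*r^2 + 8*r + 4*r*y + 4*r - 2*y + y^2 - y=-32*r^2 + 12*r + y^2 + y*(4*r - 3)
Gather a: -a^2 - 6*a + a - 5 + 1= -a^2 - 5*a - 4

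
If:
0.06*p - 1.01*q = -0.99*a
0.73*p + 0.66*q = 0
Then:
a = 1.07499654074997*q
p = -0.904109589041096*q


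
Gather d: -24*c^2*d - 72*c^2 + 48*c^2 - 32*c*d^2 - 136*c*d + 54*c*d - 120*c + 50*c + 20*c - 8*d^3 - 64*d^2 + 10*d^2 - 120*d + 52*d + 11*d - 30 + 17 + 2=-24*c^2 - 50*c - 8*d^3 + d^2*(-32*c - 54) + d*(-24*c^2 - 82*c - 57) - 11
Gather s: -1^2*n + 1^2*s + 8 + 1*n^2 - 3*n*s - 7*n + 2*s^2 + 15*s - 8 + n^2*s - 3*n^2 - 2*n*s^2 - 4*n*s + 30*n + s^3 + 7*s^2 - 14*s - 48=-2*n^2 + 22*n + s^3 + s^2*(9 - 2*n) + s*(n^2 - 7*n + 2) - 48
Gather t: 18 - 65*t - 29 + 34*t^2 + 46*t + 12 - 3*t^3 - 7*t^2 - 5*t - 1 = -3*t^3 + 27*t^2 - 24*t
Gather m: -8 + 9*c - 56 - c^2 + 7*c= -c^2 + 16*c - 64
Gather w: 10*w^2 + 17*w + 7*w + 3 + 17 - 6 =10*w^2 + 24*w + 14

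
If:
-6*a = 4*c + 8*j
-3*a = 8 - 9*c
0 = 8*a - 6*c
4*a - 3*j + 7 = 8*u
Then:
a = 8/9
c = 32/27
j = -34/27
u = 43/24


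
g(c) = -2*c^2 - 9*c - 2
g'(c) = -4*c - 9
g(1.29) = -16.94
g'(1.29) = -14.16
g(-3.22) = 6.24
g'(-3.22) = 3.88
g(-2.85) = 7.40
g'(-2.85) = 2.40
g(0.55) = -7.56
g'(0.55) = -11.20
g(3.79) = -64.84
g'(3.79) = -24.16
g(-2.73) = 7.66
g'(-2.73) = 1.92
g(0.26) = -4.48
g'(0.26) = -10.04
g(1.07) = -13.92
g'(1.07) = -13.28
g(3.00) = -47.00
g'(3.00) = -21.00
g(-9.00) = -83.00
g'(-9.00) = 27.00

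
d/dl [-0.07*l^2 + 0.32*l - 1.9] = 0.32 - 0.14*l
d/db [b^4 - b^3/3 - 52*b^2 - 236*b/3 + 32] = 4*b^3 - b^2 - 104*b - 236/3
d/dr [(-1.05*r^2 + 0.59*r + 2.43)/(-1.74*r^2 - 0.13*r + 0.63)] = (1.1631*r^2 + 7.1334*r + 0.6876)/(3.0276*r^4 + 0.4524*r^3 - 2.1755*r^2 - 0.1638*r + 0.3969)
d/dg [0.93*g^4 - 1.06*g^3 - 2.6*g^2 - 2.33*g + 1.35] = 3.72*g^3 - 3.18*g^2 - 5.2*g - 2.33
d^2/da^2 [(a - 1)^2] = 2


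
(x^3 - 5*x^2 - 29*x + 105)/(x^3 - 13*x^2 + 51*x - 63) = (x + 5)/(x - 3)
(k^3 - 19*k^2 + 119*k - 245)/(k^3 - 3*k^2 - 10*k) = (k^2 - 14*k + 49)/(k*(k + 2))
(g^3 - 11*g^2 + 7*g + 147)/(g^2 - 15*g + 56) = (g^2 - 4*g - 21)/(g - 8)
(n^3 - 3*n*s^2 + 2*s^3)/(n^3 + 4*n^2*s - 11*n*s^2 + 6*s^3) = (n + 2*s)/(n + 6*s)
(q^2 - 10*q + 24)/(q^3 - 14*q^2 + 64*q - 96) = 1/(q - 4)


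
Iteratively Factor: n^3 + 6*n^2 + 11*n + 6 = (n + 2)*(n^2 + 4*n + 3) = (n + 1)*(n + 2)*(n + 3)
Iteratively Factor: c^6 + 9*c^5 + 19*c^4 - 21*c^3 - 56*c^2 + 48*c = (c + 4)*(c^5 + 5*c^4 - c^3 - 17*c^2 + 12*c) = (c - 1)*(c + 4)*(c^4 + 6*c^3 + 5*c^2 - 12*c) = (c - 1)*(c + 3)*(c + 4)*(c^3 + 3*c^2 - 4*c) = c*(c - 1)*(c + 3)*(c + 4)*(c^2 + 3*c - 4) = c*(c - 1)*(c + 3)*(c + 4)^2*(c - 1)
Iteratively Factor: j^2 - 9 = (j - 3)*(j + 3)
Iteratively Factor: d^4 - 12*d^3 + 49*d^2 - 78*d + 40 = (d - 2)*(d^3 - 10*d^2 + 29*d - 20) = (d - 2)*(d - 1)*(d^2 - 9*d + 20) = (d - 5)*(d - 2)*(d - 1)*(d - 4)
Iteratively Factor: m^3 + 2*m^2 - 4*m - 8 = (m + 2)*(m^2 - 4) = (m + 2)^2*(m - 2)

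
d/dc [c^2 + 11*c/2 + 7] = 2*c + 11/2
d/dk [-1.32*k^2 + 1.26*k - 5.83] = 1.26 - 2.64*k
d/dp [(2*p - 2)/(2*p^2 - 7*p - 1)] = 4*(-p^2 + 2*p - 4)/(4*p^4 - 28*p^3 + 45*p^2 + 14*p + 1)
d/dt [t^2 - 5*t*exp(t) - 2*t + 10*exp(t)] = -5*t*exp(t) + 2*t + 5*exp(t) - 2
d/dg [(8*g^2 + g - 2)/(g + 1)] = (8*g^2 + 16*g + 3)/(g^2 + 2*g + 1)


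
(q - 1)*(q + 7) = q^2 + 6*q - 7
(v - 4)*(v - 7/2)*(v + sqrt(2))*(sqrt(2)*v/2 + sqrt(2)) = sqrt(2)*v^4/2 - 11*sqrt(2)*v^3/4 + v^3 - 11*v^2/2 - sqrt(2)*v^2/2 - v + 14*sqrt(2)*v + 28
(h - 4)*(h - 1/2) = h^2 - 9*h/2 + 2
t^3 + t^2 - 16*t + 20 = (t - 2)^2*(t + 5)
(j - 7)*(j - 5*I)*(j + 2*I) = j^3 - 7*j^2 - 3*I*j^2 + 10*j + 21*I*j - 70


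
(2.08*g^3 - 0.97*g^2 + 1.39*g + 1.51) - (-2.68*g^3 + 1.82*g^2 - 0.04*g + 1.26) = 4.76*g^3 - 2.79*g^2 + 1.43*g + 0.25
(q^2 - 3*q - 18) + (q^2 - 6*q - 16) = 2*q^2 - 9*q - 34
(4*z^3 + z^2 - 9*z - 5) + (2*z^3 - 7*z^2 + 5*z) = 6*z^3 - 6*z^2 - 4*z - 5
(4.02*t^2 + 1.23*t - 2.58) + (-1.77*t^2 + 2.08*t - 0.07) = 2.25*t^2 + 3.31*t - 2.65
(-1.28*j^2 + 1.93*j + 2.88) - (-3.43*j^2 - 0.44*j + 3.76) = 2.15*j^2 + 2.37*j - 0.88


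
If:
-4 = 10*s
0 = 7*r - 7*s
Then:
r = -2/5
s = -2/5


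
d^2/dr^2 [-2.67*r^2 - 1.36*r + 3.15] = -5.34000000000000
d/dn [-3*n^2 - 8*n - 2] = -6*n - 8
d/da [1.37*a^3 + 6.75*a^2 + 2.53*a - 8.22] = 4.11*a^2 + 13.5*a + 2.53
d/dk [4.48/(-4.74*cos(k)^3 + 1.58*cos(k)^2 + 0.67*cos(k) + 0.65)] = (-63.7056*cos(k)^2 + 14.1568*cos(k) + 3.0016)*sin(k)/(-4.74*cos(k)^3 + 1.58*cos(k)^2 + 0.67*cos(k) + 0.65)^2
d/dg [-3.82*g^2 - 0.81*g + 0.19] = -7.64*g - 0.81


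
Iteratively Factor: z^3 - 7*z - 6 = (z + 1)*(z^2 - z - 6) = (z - 3)*(z + 1)*(z + 2)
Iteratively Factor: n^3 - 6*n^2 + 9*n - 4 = (n - 1)*(n^2 - 5*n + 4) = (n - 4)*(n - 1)*(n - 1)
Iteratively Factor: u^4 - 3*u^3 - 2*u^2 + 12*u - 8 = (u - 2)*(u^3 - u^2 - 4*u + 4) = (u - 2)*(u + 2)*(u^2 - 3*u + 2) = (u - 2)*(u - 1)*(u + 2)*(u - 2)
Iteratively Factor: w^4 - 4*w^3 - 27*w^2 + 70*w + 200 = (w - 5)*(w^3 + w^2 - 22*w - 40) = (w - 5)*(w + 2)*(w^2 - w - 20) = (w - 5)^2*(w + 2)*(w + 4)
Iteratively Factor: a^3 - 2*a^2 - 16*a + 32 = (a - 2)*(a^2 - 16) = (a - 2)*(a + 4)*(a - 4)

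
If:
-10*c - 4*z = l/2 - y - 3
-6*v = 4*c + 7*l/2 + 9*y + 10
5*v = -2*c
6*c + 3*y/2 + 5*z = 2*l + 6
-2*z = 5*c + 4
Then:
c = -297/40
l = 1261/100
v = 297/100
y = -939/200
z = 265/16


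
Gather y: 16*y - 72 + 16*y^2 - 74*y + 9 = 16*y^2 - 58*y - 63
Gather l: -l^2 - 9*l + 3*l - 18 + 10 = -l^2 - 6*l - 8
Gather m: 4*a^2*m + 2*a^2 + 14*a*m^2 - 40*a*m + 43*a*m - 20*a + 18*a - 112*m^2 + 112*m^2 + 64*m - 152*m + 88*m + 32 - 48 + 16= 2*a^2 + 14*a*m^2 - 2*a + m*(4*a^2 + 3*a)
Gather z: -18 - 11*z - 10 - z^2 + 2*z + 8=-z^2 - 9*z - 20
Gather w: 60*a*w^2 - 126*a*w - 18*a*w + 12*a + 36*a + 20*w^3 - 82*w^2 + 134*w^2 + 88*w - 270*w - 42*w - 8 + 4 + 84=48*a + 20*w^3 + w^2*(60*a + 52) + w*(-144*a - 224) + 80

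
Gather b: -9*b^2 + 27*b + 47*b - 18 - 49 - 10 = -9*b^2 + 74*b - 77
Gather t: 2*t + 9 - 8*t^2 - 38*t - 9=-8*t^2 - 36*t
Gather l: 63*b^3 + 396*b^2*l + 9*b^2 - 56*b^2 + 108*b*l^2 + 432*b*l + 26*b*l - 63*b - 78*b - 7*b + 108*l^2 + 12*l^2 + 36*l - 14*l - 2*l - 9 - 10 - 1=63*b^3 - 47*b^2 - 148*b + l^2*(108*b + 120) + l*(396*b^2 + 458*b + 20) - 20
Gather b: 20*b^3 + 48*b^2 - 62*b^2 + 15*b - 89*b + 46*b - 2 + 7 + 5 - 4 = 20*b^3 - 14*b^2 - 28*b + 6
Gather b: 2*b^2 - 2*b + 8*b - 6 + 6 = 2*b^2 + 6*b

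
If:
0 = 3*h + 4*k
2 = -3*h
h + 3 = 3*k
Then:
No Solution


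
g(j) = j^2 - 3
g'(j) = 2*j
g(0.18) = -2.97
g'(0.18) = 0.36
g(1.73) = -0.01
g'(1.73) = 3.46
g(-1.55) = -0.60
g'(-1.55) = -3.10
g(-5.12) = 23.21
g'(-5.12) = -10.24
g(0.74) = -2.45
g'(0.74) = 1.48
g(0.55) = -2.70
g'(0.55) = 1.10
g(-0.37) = -2.86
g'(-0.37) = -0.74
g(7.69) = 56.14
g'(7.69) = 15.38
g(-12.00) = 141.00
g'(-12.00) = -24.00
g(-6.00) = 33.00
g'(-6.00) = -12.00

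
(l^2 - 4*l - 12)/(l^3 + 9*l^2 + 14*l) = (l - 6)/(l*(l + 7))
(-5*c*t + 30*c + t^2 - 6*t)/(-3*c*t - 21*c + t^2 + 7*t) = (5*c*t - 30*c - t^2 + 6*t)/(3*c*t + 21*c - t^2 - 7*t)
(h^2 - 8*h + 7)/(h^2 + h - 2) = (h - 7)/(h + 2)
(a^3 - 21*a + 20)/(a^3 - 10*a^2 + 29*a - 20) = (a + 5)/(a - 5)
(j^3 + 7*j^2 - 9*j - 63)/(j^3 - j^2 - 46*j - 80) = (-j^3 - 7*j^2 + 9*j + 63)/(-j^3 + j^2 + 46*j + 80)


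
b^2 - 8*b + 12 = (b - 6)*(b - 2)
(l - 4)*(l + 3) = l^2 - l - 12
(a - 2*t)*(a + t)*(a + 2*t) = a^3 + a^2*t - 4*a*t^2 - 4*t^3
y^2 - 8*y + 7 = (y - 7)*(y - 1)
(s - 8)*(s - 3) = s^2 - 11*s + 24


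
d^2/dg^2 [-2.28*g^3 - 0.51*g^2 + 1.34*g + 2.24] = -13.68*g - 1.02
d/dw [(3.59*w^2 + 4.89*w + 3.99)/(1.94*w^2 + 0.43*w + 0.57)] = (-7.9429*w^2 - 11.3886*w + 1.0716)/(3.7636*w^4 + 1.6684*w^3 + 2.3965*w^2 + 0.4902*w + 0.3249)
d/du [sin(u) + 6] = cos(u)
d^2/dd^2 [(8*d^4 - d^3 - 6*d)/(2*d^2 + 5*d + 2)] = 2*(32*d^6 + 240*d^5 + 696*d^4 + 595*d^3 + 162*d^2 + 60*d + 60)/(8*d^6 + 60*d^5 + 174*d^4 + 245*d^3 + 174*d^2 + 60*d + 8)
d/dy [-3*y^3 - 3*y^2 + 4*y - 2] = -9*y^2 - 6*y + 4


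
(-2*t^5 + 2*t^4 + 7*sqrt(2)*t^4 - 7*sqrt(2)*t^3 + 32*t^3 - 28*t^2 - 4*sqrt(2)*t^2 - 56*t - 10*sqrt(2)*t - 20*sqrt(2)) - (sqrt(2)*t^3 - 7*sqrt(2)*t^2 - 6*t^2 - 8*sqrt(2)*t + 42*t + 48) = -2*t^5 + 2*t^4 + 7*sqrt(2)*t^4 - 8*sqrt(2)*t^3 + 32*t^3 - 22*t^2 + 3*sqrt(2)*t^2 - 98*t - 2*sqrt(2)*t - 48 - 20*sqrt(2)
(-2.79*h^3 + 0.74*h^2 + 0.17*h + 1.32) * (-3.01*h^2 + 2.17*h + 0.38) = 8.3979*h^5 - 8.2817*h^4 + 0.0338999999999998*h^3 - 3.3231*h^2 + 2.929*h + 0.5016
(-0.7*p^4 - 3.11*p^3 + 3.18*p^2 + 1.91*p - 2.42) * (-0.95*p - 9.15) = 0.665*p^5 + 9.3595*p^4 + 25.4355*p^3 - 30.9115*p^2 - 15.1775*p + 22.143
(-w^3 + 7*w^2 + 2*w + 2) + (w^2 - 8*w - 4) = -w^3 + 8*w^2 - 6*w - 2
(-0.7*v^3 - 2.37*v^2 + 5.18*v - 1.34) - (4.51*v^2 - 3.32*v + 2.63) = -0.7*v^3 - 6.88*v^2 + 8.5*v - 3.97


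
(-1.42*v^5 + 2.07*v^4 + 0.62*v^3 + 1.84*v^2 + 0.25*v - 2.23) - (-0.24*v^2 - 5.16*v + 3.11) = -1.42*v^5 + 2.07*v^4 + 0.62*v^3 + 2.08*v^2 + 5.41*v - 5.34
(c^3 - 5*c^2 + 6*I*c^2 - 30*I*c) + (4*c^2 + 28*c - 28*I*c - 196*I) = c^3 - c^2 + 6*I*c^2 + 28*c - 58*I*c - 196*I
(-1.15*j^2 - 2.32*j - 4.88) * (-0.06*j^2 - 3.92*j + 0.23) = 0.069*j^4 + 4.6472*j^3 + 9.1227*j^2 + 18.596*j - 1.1224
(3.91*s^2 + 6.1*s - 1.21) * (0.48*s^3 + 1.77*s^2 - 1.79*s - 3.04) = 1.8768*s^5 + 9.8487*s^4 + 3.2173*s^3 - 24.9471*s^2 - 16.3781*s + 3.6784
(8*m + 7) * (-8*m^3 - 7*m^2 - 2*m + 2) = -64*m^4 - 112*m^3 - 65*m^2 + 2*m + 14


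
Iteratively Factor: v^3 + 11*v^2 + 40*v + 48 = (v + 3)*(v^2 + 8*v + 16) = (v + 3)*(v + 4)*(v + 4)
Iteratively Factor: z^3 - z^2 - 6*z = (z - 3)*(z^2 + 2*z) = z*(z - 3)*(z + 2)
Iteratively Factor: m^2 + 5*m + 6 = (m + 3)*(m + 2)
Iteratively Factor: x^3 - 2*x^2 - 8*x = (x + 2)*(x^2 - 4*x) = (x - 4)*(x + 2)*(x)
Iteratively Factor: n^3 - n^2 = (n)*(n^2 - n) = n*(n - 1)*(n)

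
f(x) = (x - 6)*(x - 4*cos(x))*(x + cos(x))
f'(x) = (1 - sin(x))*(x - 6)*(x - 4*cos(x)) + (x - 6)*(x + cos(x))*(4*sin(x) + 1) + (x - 4*cos(x))*(x + cos(x)) = (6 - x)*(x - 4*cos(x))*(sin(x) - 1) + (x - 6)*(x + cos(x))*(4*sin(x) + 1) + (x - 4*cos(x))*(x + cos(x))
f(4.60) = -31.72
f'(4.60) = 27.26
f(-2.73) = 29.79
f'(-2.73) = -33.96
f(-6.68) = -757.03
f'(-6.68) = 202.14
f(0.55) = 21.86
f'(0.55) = -20.20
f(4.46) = -35.39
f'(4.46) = 25.07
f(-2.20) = 3.52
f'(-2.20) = -53.79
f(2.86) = -39.97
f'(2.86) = -15.06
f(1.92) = -21.17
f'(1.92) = -26.25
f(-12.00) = -3087.55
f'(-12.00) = 931.60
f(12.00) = 664.64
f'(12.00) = 101.95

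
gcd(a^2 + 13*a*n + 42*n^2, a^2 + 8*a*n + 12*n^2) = a + 6*n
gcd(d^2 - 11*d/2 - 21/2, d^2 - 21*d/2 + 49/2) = d - 7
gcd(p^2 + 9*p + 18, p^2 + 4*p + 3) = p + 3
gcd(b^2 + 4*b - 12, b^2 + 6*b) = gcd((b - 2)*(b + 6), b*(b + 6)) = b + 6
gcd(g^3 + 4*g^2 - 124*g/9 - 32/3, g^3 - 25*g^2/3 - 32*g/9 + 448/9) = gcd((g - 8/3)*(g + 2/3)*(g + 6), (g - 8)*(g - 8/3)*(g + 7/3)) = g - 8/3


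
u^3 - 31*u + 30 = (u - 5)*(u - 1)*(u + 6)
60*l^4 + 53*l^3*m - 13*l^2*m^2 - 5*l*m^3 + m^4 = (-5*l + m)*(-4*l + m)*(l + m)*(3*l + m)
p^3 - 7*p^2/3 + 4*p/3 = p*(p - 4/3)*(p - 1)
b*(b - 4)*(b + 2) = b^3 - 2*b^2 - 8*b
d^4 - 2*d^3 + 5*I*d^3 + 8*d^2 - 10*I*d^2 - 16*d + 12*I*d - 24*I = (d - 2)*(d - 2*I)*(d + I)*(d + 6*I)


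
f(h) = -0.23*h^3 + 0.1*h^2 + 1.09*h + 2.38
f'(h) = -0.69*h^2 + 0.2*h + 1.09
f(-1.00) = 1.62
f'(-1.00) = 0.20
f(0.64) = 3.06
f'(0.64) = 0.94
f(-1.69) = 1.93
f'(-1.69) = -1.22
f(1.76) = 3.35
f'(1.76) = -0.70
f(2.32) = 2.57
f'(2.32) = -2.16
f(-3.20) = 7.45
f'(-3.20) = -6.62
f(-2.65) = 4.47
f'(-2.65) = -4.29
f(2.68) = 1.59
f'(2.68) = -3.33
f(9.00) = -147.38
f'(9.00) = -53.00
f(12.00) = -367.58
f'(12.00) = -95.87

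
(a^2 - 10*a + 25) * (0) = 0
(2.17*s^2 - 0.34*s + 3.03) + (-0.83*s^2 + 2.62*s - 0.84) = 1.34*s^2 + 2.28*s + 2.19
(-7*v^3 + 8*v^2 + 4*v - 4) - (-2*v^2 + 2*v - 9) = -7*v^3 + 10*v^2 + 2*v + 5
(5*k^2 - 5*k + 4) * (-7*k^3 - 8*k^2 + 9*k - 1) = -35*k^5 - 5*k^4 + 57*k^3 - 82*k^2 + 41*k - 4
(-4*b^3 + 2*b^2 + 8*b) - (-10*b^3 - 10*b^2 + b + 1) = 6*b^3 + 12*b^2 + 7*b - 1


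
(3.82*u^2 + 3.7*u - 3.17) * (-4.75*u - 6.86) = -18.145*u^3 - 43.7802*u^2 - 10.3245*u + 21.7462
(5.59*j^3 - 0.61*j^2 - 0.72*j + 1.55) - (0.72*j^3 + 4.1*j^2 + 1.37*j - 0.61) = 4.87*j^3 - 4.71*j^2 - 2.09*j + 2.16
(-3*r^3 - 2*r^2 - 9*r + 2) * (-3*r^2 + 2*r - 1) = 9*r^5 + 26*r^3 - 22*r^2 + 13*r - 2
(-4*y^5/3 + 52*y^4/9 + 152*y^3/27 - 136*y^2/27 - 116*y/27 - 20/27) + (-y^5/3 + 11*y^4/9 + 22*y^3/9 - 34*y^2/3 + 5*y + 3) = -5*y^5/3 + 7*y^4 + 218*y^3/27 - 442*y^2/27 + 19*y/27 + 61/27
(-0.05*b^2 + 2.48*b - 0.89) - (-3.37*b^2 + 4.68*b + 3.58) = 3.32*b^2 - 2.2*b - 4.47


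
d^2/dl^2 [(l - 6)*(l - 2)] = 2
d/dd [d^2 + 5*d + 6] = 2*d + 5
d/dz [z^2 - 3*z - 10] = 2*z - 3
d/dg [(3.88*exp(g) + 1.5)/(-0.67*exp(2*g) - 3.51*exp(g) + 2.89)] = (2.5996*exp(2*g) + 2.01*exp(g) + 16.4782)*exp(g)/(0.4489*exp(4*g) + 4.7034*exp(3*g) + 8.4475*exp(2*g) - 20.2878*exp(g) + 8.3521)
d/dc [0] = 0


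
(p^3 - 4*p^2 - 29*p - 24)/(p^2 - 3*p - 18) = (p^2 - 7*p - 8)/(p - 6)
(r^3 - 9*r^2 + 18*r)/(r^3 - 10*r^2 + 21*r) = (r - 6)/(r - 7)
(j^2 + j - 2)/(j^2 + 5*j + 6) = (j - 1)/(j + 3)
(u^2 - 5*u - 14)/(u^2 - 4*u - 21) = (u + 2)/(u + 3)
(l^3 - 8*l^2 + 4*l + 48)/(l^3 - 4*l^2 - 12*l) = (l - 4)/l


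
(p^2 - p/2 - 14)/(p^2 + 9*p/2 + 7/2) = (p - 4)/(p + 1)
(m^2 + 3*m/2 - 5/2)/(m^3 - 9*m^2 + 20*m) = (2*m^2 + 3*m - 5)/(2*m*(m^2 - 9*m + 20))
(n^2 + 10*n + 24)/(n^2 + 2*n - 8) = (n + 6)/(n - 2)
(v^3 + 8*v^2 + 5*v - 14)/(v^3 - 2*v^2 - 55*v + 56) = (v + 2)/(v - 8)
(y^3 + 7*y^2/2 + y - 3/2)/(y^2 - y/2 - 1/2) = (-2*y^3 - 7*y^2 - 2*y + 3)/(-2*y^2 + y + 1)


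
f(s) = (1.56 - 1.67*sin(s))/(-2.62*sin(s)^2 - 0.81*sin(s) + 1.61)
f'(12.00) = -3.58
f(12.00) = 1.90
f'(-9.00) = 2.25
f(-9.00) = 1.50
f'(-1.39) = -149.21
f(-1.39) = -24.93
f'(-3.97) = -8.96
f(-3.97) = -0.80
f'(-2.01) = 136.16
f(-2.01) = 15.60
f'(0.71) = 1593.56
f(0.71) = -15.12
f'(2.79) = -0.79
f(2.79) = 0.97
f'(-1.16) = -222.31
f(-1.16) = 20.55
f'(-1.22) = -1234.17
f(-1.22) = 52.08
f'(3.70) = 3.49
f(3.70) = 1.88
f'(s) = (1.56 - 1.67*sin(s))*(5.24*sin(s)*cos(s) + 0.81*cos(s))/(-2.62*sin(s)^2 - 0.81*sin(s) + 1.61)^2 - 1.67*cos(s)/(-2.62*sin(s)^2 - 0.81*sin(s) + 1.61) = (-4.3754*sin(s)^2 + 8.1744*sin(s) - 1.4251)*cos(s)/(6.8644*sin(s)^4 + 4.2444*sin(s)^3 - 7.7803*sin(s)^2 - 2.6082*sin(s) + 2.5921)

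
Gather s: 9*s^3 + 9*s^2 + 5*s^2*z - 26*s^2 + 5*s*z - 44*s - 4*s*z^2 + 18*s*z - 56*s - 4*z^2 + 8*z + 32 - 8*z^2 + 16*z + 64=9*s^3 + s^2*(5*z - 17) + s*(-4*z^2 + 23*z - 100) - 12*z^2 + 24*z + 96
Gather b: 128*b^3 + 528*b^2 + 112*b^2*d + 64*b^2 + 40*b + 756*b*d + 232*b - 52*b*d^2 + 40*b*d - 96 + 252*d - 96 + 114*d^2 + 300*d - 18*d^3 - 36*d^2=128*b^3 + b^2*(112*d + 592) + b*(-52*d^2 + 796*d + 272) - 18*d^3 + 78*d^2 + 552*d - 192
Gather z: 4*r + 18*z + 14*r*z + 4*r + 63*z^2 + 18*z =8*r + 63*z^2 + z*(14*r + 36)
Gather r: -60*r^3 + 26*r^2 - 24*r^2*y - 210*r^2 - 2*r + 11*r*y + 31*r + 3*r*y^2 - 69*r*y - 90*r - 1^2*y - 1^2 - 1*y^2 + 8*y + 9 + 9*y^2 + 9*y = -60*r^3 + r^2*(-24*y - 184) + r*(3*y^2 - 58*y - 61) + 8*y^2 + 16*y + 8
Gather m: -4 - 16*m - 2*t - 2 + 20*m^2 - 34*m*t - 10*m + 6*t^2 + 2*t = 20*m^2 + m*(-34*t - 26) + 6*t^2 - 6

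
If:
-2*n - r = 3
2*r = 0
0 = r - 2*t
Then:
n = -3/2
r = 0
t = 0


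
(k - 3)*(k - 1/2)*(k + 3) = k^3 - k^2/2 - 9*k + 9/2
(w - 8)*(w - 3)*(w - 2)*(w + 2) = w^4 - 11*w^3 + 20*w^2 + 44*w - 96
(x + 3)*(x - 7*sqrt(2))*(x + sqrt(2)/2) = x^3 - 13*sqrt(2)*x^2/2 + 3*x^2 - 39*sqrt(2)*x/2 - 7*x - 21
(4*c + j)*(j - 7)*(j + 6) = 4*c*j^2 - 4*c*j - 168*c + j^3 - j^2 - 42*j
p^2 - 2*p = p*(p - 2)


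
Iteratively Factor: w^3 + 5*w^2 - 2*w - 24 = (w - 2)*(w^2 + 7*w + 12) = (w - 2)*(w + 4)*(w + 3)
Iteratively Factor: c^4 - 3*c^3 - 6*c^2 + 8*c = (c)*(c^3 - 3*c^2 - 6*c + 8) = c*(c - 4)*(c^2 + c - 2) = c*(c - 4)*(c - 1)*(c + 2)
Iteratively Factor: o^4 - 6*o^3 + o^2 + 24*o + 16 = (o + 1)*(o^3 - 7*o^2 + 8*o + 16) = (o + 1)^2*(o^2 - 8*o + 16) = (o - 4)*(o + 1)^2*(o - 4)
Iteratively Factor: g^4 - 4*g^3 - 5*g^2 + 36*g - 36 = (g - 3)*(g^3 - g^2 - 8*g + 12) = (g - 3)*(g + 3)*(g^2 - 4*g + 4) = (g - 3)*(g - 2)*(g + 3)*(g - 2)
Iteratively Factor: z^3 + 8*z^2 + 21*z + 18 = (z + 3)*(z^2 + 5*z + 6) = (z + 3)^2*(z + 2)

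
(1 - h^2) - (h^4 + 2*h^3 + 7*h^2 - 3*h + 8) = -h^4 - 2*h^3 - 8*h^2 + 3*h - 7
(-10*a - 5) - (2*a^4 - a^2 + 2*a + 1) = -2*a^4 + a^2 - 12*a - 6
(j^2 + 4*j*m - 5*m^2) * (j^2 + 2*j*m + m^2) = j^4 + 6*j^3*m + 4*j^2*m^2 - 6*j*m^3 - 5*m^4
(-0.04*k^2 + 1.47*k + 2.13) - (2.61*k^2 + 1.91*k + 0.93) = -2.65*k^2 - 0.44*k + 1.2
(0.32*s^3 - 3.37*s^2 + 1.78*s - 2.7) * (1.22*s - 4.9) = 0.3904*s^4 - 5.6794*s^3 + 18.6846*s^2 - 12.016*s + 13.23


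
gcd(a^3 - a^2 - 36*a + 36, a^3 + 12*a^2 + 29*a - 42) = a^2 + 5*a - 6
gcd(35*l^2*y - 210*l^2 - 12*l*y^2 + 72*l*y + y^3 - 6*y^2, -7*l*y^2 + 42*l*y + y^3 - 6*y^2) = -7*l*y + 42*l + y^2 - 6*y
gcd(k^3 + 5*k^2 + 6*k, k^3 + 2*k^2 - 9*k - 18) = k^2 + 5*k + 6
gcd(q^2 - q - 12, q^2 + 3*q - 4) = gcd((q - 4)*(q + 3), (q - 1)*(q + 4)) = 1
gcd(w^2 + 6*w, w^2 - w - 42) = w + 6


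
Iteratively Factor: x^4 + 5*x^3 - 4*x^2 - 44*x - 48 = (x + 2)*(x^3 + 3*x^2 - 10*x - 24) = (x + 2)^2*(x^2 + x - 12) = (x + 2)^2*(x + 4)*(x - 3)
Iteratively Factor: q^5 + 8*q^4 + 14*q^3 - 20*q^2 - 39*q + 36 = (q + 4)*(q^4 + 4*q^3 - 2*q^2 - 12*q + 9) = (q + 3)*(q + 4)*(q^3 + q^2 - 5*q + 3) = (q - 1)*(q + 3)*(q + 4)*(q^2 + 2*q - 3) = (q - 1)*(q + 3)^2*(q + 4)*(q - 1)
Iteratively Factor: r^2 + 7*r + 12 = (r + 4)*(r + 3)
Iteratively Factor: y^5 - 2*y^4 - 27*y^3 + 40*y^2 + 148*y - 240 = (y + 3)*(y^4 - 5*y^3 - 12*y^2 + 76*y - 80) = (y - 2)*(y + 3)*(y^3 - 3*y^2 - 18*y + 40) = (y - 2)^2*(y + 3)*(y^2 - y - 20) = (y - 2)^2*(y + 3)*(y + 4)*(y - 5)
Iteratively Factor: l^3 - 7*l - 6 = (l + 1)*(l^2 - l - 6) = (l + 1)*(l + 2)*(l - 3)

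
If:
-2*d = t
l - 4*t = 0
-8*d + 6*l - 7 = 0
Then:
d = -1/8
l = 1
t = 1/4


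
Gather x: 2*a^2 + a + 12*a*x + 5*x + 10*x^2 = 2*a^2 + a + 10*x^2 + x*(12*a + 5)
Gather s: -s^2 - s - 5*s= -s^2 - 6*s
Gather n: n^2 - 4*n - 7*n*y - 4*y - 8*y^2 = n^2 + n*(-7*y - 4) - 8*y^2 - 4*y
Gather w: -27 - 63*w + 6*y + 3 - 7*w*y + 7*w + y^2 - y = w*(-7*y - 56) + y^2 + 5*y - 24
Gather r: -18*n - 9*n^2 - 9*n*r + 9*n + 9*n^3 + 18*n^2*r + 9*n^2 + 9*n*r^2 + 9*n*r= 9*n^3 + 18*n^2*r + 9*n*r^2 - 9*n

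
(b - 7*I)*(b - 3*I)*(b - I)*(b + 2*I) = b^4 - 9*I*b^3 - 9*b^2 - 41*I*b - 42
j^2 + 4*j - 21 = (j - 3)*(j + 7)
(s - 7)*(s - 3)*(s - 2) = s^3 - 12*s^2 + 41*s - 42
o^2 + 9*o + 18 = (o + 3)*(o + 6)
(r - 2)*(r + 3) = r^2 + r - 6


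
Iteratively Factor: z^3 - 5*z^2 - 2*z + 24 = (z + 2)*(z^2 - 7*z + 12) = (z - 4)*(z + 2)*(z - 3)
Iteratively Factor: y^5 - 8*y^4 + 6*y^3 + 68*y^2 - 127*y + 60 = (y - 1)*(y^4 - 7*y^3 - y^2 + 67*y - 60) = (y - 1)^2*(y^3 - 6*y^2 - 7*y + 60) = (y - 5)*(y - 1)^2*(y^2 - y - 12) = (y - 5)*(y - 4)*(y - 1)^2*(y + 3)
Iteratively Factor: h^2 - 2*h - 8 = (h + 2)*(h - 4)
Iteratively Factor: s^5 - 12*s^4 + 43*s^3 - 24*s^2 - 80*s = (s + 1)*(s^4 - 13*s^3 + 56*s^2 - 80*s) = (s - 5)*(s + 1)*(s^3 - 8*s^2 + 16*s) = (s - 5)*(s - 4)*(s + 1)*(s^2 - 4*s) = s*(s - 5)*(s - 4)*(s + 1)*(s - 4)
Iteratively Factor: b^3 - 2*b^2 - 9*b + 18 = (b + 3)*(b^2 - 5*b + 6) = (b - 3)*(b + 3)*(b - 2)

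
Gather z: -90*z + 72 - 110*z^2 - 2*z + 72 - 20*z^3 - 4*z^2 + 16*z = -20*z^3 - 114*z^2 - 76*z + 144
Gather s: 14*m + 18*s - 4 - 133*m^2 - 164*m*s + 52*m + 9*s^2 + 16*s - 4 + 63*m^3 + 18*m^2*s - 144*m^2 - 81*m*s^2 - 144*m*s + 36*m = 63*m^3 - 277*m^2 + 102*m + s^2*(9 - 81*m) + s*(18*m^2 - 308*m + 34) - 8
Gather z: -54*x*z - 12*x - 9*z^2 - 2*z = -12*x - 9*z^2 + z*(-54*x - 2)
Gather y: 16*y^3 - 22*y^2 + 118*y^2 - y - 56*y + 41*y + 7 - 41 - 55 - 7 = 16*y^3 + 96*y^2 - 16*y - 96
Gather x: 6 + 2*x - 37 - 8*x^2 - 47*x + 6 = -8*x^2 - 45*x - 25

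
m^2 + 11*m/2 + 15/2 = (m + 5/2)*(m + 3)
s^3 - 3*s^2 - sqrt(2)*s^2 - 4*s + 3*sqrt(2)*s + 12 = (s - 3)*(s - 2*sqrt(2))*(s + sqrt(2))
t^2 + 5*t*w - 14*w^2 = (t - 2*w)*(t + 7*w)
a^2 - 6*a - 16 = (a - 8)*(a + 2)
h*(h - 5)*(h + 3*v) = h^3 + 3*h^2*v - 5*h^2 - 15*h*v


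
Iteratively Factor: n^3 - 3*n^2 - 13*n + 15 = (n - 5)*(n^2 + 2*n - 3) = (n - 5)*(n + 3)*(n - 1)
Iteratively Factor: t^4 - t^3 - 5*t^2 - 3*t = (t)*(t^3 - t^2 - 5*t - 3) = t*(t + 1)*(t^2 - 2*t - 3) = t*(t - 3)*(t + 1)*(t + 1)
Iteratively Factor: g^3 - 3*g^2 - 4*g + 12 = (g + 2)*(g^2 - 5*g + 6) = (g - 3)*(g + 2)*(g - 2)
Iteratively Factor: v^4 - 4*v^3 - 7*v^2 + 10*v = (v + 2)*(v^3 - 6*v^2 + 5*v) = (v - 5)*(v + 2)*(v^2 - v) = v*(v - 5)*(v + 2)*(v - 1)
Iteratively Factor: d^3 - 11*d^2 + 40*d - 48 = (d - 3)*(d^2 - 8*d + 16) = (d - 4)*(d - 3)*(d - 4)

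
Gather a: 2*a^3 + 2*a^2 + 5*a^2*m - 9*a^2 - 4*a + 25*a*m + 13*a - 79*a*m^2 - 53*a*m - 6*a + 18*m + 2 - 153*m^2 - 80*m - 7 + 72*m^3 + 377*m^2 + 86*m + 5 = 2*a^3 + a^2*(5*m - 7) + a*(-79*m^2 - 28*m + 3) + 72*m^3 + 224*m^2 + 24*m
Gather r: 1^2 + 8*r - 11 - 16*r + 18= 8 - 8*r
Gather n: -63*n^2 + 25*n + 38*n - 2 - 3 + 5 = -63*n^2 + 63*n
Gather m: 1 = 1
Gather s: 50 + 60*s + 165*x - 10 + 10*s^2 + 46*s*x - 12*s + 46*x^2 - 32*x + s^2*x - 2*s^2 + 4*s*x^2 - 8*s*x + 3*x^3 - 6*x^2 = s^2*(x + 8) + s*(4*x^2 + 38*x + 48) + 3*x^3 + 40*x^2 + 133*x + 40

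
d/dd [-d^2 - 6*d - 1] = -2*d - 6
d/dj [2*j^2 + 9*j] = 4*j + 9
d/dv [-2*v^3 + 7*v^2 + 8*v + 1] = -6*v^2 + 14*v + 8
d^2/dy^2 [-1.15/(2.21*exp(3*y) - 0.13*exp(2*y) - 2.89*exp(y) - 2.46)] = (1.15*(-13.26*exp(2*y) + 0.52*exp(y) + 5.78)*(-6.63*exp(2*y) + 0.26*exp(y) + 2.89)*exp(y) + (22.8735*exp(2*y) - 0.598*exp(y) - 3.3235)*(-2.21*exp(3*y) + 0.13*exp(2*y) + 2.89*exp(y) + 2.46))*exp(y)/(-2.21*exp(3*y) + 0.13*exp(2*y) + 2.89*exp(y) + 2.46)^3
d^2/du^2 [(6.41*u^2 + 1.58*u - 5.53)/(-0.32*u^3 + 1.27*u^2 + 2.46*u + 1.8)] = (-1.312768*u^6 - 0.97075199999999*u^5 - 19.627776*u^4 - 55.180584*u^3 + 104.395326*u^2 + 144.443916*u + 14.103216)/(0.032768*u^9 - 0.390144*u^8 + 0.792672*u^7 + 3.397121*u^6 - 1.704546*u^5 - 23.264496*u^4 - 45.517896*u^3 - 45.02304*u^2 - 23.9112*u - 5.832)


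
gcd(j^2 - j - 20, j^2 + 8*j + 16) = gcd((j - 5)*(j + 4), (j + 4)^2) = j + 4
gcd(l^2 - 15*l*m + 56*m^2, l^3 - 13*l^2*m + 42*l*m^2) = l - 7*m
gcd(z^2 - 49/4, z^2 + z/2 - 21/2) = z + 7/2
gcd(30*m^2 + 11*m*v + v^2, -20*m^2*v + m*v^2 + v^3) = 5*m + v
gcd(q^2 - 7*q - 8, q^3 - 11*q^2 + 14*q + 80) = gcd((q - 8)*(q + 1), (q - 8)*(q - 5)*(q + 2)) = q - 8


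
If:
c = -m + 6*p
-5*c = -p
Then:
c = p/5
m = 29*p/5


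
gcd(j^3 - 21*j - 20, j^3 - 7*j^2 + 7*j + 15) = j^2 - 4*j - 5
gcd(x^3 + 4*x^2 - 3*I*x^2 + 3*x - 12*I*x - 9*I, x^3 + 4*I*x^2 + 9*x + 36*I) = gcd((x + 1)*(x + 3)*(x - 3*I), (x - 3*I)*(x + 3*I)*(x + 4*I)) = x - 3*I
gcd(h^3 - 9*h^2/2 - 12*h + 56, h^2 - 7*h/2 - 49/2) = h + 7/2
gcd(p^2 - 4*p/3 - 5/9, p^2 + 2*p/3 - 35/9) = p - 5/3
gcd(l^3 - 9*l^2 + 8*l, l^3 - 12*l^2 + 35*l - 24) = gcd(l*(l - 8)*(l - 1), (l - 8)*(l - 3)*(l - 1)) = l^2 - 9*l + 8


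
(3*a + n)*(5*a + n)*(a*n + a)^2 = 15*a^4*n^2 + 30*a^4*n + 15*a^4 + 8*a^3*n^3 + 16*a^3*n^2 + 8*a^3*n + a^2*n^4 + 2*a^2*n^3 + a^2*n^2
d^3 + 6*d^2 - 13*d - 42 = (d - 3)*(d + 2)*(d + 7)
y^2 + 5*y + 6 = (y + 2)*(y + 3)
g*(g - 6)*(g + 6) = g^3 - 36*g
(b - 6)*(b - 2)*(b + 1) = b^3 - 7*b^2 + 4*b + 12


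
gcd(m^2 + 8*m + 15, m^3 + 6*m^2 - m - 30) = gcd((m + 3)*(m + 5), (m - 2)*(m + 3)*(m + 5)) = m^2 + 8*m + 15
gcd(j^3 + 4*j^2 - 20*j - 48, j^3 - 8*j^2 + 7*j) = 1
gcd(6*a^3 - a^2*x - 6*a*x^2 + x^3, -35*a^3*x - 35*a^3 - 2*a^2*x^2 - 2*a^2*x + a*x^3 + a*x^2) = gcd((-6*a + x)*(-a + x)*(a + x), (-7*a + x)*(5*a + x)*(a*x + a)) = 1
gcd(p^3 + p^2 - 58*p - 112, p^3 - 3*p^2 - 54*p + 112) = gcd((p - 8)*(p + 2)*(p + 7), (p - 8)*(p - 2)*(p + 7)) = p^2 - p - 56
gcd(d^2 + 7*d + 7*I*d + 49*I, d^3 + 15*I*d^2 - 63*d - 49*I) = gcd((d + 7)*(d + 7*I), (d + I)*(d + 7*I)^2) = d + 7*I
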